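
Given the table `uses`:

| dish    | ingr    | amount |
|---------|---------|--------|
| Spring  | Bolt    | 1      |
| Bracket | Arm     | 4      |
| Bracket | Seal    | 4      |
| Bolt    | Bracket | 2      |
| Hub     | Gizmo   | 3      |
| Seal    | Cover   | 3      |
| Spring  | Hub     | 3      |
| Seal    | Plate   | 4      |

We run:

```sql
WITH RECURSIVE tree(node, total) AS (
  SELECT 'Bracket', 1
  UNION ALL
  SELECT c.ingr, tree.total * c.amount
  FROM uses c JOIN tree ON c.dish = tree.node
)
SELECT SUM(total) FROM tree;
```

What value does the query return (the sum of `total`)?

37

Base: (Bracket, total=1).
Iteration 1: components of {Bracket} -> Arm = 1*4 = 4, Seal = 1*4 = 4.
Iteration 2: components of {Arm,Seal} -> Cover = 4*3 = 12, Plate = 4*4 = 16.
Iteration 3: no further components; recursion stops.
SUM(total) = 1 + 4 + 4 + 12 + 16 = 37.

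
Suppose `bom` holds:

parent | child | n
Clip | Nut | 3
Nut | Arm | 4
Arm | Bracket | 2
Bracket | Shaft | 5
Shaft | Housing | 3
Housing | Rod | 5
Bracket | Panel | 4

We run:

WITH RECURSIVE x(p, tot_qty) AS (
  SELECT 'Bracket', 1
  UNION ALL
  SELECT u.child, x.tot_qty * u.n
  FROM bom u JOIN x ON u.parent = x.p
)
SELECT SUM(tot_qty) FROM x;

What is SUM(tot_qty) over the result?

Base: (Bracket, tot_qty=1).
Iteration 1: components of {Bracket} -> Panel = 1*4 = 4, Shaft = 1*5 = 5.
Iteration 2: components of {Panel,Shaft} -> Housing = 5*3 = 15.
Iteration 3: components of {Housing} -> Rod = 15*5 = 75.
Iteration 4: no further components; recursion stops.
SUM(tot_qty) = 1 + 5 + 4 + 15 + 75 = 100.

100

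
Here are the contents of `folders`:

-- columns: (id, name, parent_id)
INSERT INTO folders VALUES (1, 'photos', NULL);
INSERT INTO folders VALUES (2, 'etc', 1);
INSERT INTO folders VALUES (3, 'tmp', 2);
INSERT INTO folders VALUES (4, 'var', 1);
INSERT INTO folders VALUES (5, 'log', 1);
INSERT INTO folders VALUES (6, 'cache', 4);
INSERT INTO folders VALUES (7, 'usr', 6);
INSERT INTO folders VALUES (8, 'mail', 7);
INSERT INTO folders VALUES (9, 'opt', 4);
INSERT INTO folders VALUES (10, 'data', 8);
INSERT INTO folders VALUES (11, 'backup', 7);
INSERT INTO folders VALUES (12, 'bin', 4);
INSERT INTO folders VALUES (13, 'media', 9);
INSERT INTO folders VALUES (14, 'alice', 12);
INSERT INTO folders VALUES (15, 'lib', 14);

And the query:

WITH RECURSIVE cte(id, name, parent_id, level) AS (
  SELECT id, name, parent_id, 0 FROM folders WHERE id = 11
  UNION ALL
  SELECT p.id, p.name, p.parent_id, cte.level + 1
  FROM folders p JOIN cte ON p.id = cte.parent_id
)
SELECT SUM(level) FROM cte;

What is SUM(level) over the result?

10

Base: id=11 (backup), parent_id=7, level 0.
Iteration 1: join on id=7 -> usr (id 7, parent_id=6, level 1).
Iteration 2: join on id=6 -> cache (id 6, parent_id=4, level 2).
Iteration 3: join on id=4 -> var (id 4, parent_id=1, level 3).
Iteration 4: join on id=1 -> photos (id 1, parent_id=NULL, level 4).
Iteration 5: parent_id is NULL; no match; recursion stops.
SUM(level) = 0 + 1 + 2 + 3 + 4 = 10.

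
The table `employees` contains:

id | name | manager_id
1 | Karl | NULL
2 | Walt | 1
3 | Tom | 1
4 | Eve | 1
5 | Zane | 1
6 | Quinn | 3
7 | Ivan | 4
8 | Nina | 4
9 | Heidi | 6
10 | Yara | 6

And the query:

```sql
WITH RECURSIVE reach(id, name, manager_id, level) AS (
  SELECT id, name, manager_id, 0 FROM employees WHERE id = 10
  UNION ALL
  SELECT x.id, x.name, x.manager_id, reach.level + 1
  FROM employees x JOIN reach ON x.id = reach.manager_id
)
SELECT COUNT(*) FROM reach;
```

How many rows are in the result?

4

Base: id=10 (Yara), manager_id=6, level 0.
Iteration 1: join on id=6 -> Quinn (id 6, manager_id=3, level 1).
Iteration 2: join on id=3 -> Tom (id 3, manager_id=1, level 2).
Iteration 3: join on id=1 -> Karl (id 1, manager_id=NULL, level 3).
Iteration 4: manager_id is NULL; no match; recursion stops.
Total rows emitted: 4.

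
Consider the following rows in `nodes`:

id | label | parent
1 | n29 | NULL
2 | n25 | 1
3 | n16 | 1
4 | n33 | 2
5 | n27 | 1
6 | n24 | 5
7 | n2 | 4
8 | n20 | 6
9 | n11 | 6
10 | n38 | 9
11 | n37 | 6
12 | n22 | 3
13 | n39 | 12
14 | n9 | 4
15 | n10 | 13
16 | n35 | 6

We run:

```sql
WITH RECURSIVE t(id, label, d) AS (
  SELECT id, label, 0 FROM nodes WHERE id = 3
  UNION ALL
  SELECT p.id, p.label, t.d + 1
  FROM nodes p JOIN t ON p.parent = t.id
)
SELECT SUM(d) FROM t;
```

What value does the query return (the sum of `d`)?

Base: id=3 (n16) at d 0.
Iteration 1: rows with parent in {3} -> n22 (id 12, d 1).
Iteration 2: rows with parent in {12} -> n39 (id 13, d 2).
Iteration 3: rows with parent in {13} -> n10 (id 15, d 3).
Iteration 4: no rows with parent in {15}; recursion stops.
SUM(d) = 0 + 1 + 2 + 3 = 6.

6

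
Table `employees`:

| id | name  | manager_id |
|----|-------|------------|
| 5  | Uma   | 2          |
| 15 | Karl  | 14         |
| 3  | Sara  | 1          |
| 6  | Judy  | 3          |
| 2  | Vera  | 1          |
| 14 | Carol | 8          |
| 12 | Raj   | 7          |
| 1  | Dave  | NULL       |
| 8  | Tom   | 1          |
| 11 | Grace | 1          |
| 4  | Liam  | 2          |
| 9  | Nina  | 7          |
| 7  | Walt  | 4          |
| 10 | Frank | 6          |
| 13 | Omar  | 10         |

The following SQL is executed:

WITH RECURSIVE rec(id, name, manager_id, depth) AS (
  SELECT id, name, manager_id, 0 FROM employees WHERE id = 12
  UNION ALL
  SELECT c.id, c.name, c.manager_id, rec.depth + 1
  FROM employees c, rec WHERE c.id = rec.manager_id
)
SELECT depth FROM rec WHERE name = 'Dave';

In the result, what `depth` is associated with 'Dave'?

4

Base: id=12 (Raj), manager_id=7, depth 0.
Iteration 1: join on id=7 -> Walt (id 7, manager_id=4, depth 1).
Iteration 2: join on id=4 -> Liam (id 4, manager_id=2, depth 2).
Iteration 3: join on id=2 -> Vera (id 2, manager_id=1, depth 3).
Iteration 4: join on id=1 -> Dave (id 1, manager_id=NULL, depth 4).
Iteration 5: manager_id is NULL; no match; recursion stops.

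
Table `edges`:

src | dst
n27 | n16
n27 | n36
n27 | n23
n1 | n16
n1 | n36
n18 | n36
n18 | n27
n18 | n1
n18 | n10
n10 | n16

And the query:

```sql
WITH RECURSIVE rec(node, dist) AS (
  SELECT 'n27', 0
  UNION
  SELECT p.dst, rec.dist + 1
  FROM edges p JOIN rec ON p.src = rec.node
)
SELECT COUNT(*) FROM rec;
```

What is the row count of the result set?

Base: (n27, dist=0).
Iteration 1: edges from {n27} -> (n16, dist=1), (n23, dist=1), (n36, dist=1).
Iteration 2: no outgoing edges from {n16,n23,n36}; recursion stops.
Total rows emitted: 4.

4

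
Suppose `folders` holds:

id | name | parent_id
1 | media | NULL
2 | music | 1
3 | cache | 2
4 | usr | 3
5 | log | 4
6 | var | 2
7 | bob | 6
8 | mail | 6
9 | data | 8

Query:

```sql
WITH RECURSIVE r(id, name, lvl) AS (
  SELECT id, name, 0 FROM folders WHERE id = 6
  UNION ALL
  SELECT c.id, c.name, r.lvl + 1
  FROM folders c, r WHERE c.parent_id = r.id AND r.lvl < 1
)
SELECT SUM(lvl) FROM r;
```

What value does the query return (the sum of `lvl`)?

2

Base: id=6 (var) at lvl 0.
Iteration 1: rows with parent_id in {6} -> bob (id 7, lvl 1), mail (id 8, lvl 1).
Iteration 2: lvl < 1 fails for all current rows; recursion stops.
SUM(lvl) = 0 + 1 + 1 = 2.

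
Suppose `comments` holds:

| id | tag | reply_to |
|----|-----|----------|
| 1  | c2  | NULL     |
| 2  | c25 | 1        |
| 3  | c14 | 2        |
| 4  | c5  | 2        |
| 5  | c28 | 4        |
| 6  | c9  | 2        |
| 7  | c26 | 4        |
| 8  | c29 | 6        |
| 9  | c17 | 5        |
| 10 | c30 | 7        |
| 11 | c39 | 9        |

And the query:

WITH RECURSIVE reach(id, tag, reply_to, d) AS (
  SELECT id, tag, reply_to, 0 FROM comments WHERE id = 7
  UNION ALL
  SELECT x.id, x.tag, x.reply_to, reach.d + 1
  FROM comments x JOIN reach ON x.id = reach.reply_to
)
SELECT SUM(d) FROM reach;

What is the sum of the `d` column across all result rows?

6

Base: id=7 (c26), reply_to=4, d 0.
Iteration 1: join on id=4 -> c5 (id 4, reply_to=2, d 1).
Iteration 2: join on id=2 -> c25 (id 2, reply_to=1, d 2).
Iteration 3: join on id=1 -> c2 (id 1, reply_to=NULL, d 3).
Iteration 4: reply_to is NULL; no match; recursion stops.
SUM(d) = 0 + 1 + 2 + 3 = 6.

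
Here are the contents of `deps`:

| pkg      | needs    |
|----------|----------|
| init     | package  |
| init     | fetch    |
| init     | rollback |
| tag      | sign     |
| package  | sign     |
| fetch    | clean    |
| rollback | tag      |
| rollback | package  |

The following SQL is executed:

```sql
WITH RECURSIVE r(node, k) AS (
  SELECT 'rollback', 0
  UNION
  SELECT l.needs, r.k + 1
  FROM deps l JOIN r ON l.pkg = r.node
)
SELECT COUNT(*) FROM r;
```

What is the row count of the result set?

4

Base: (rollback, k=0).
Iteration 1: edges from {rollback} -> (package, k=1), (tag, k=1).
Iteration 2: edges from {package,tag} -> (sign, k=2). [UNION drops 1 duplicate row(s)]
Iteration 3: no outgoing edges from {sign}; recursion stops.
Total rows emitted: 4.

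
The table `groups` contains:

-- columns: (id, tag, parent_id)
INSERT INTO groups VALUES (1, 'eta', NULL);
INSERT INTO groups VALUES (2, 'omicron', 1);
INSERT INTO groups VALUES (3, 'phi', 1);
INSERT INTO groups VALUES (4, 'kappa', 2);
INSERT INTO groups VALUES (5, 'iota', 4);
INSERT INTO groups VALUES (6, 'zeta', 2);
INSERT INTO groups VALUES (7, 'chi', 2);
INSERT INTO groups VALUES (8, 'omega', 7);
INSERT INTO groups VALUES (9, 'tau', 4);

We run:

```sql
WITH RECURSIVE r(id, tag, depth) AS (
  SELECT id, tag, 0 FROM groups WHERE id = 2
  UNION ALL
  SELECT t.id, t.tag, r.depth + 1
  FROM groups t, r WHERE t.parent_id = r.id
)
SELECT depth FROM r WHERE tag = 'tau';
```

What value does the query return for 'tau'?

Base: id=2 (omicron) at depth 0.
Iteration 1: rows with parent_id in {2} -> kappa (id 4, depth 1), zeta (id 6, depth 1), chi (id 7, depth 1).
Iteration 2: rows with parent_id in {4,6,7} -> iota (id 5, depth 2), omega (id 8, depth 2), tau (id 9, depth 2).
Iteration 3: no rows with parent_id in {5,8,9}; recursion stops.

2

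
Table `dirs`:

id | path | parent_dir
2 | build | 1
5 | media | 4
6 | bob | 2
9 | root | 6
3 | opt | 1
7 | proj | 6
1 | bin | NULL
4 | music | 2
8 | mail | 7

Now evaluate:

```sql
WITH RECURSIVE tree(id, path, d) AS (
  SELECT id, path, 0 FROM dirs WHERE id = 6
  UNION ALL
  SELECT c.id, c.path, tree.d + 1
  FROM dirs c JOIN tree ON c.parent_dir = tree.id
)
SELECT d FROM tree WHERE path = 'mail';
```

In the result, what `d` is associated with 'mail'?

Base: id=6 (bob) at d 0.
Iteration 1: rows with parent_dir in {6} -> proj (id 7, d 1), root (id 9, d 1).
Iteration 2: rows with parent_dir in {7,9} -> mail (id 8, d 2).
Iteration 3: no rows with parent_dir in {8}; recursion stops.

2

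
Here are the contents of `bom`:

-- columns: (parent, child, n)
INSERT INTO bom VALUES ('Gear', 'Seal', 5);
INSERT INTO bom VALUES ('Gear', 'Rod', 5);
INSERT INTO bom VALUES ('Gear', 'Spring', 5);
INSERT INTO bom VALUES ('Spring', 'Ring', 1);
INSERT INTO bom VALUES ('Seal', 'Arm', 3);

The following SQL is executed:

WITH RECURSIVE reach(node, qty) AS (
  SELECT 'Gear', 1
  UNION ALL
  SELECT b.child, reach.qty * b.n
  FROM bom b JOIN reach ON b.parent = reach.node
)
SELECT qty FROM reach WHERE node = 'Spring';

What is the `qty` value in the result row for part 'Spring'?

Base: (Gear, qty=1).
Iteration 1: components of {Gear} -> Rod = 1*5 = 5, Seal = 1*5 = 5, Spring = 1*5 = 5.
Iteration 2: components of {Rod,Seal,Spring} -> Arm = 5*3 = 15, Ring = 5*1 = 5.
Iteration 3: no further components; recursion stops.

5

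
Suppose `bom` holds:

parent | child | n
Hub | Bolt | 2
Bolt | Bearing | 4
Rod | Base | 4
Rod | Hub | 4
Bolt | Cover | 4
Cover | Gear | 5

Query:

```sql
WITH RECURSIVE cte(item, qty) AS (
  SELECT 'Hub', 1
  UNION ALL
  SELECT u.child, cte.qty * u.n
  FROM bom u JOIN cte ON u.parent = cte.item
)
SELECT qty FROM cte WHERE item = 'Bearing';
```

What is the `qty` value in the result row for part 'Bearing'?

8

Base: (Hub, qty=1).
Iteration 1: components of {Hub} -> Bolt = 1*2 = 2.
Iteration 2: components of {Bolt} -> Bearing = 2*4 = 8, Cover = 2*4 = 8.
Iteration 3: components of {Bearing,Cover} -> Gear = 8*5 = 40.
Iteration 4: no further components; recursion stops.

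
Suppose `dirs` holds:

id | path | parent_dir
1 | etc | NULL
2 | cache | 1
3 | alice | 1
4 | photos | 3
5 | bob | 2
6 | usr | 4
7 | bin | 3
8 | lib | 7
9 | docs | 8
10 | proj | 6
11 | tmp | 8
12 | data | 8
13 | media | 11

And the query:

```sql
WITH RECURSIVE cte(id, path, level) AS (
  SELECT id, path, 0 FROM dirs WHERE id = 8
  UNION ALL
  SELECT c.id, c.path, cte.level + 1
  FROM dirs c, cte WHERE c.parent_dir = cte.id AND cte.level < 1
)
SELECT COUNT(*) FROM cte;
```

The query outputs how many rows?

Base: id=8 (lib) at level 0.
Iteration 1: rows with parent_dir in {8} -> docs (id 9, level 1), tmp (id 11, level 1), data (id 12, level 1).
Iteration 2: level < 1 fails for all current rows; recursion stops.
Total rows emitted: 4.

4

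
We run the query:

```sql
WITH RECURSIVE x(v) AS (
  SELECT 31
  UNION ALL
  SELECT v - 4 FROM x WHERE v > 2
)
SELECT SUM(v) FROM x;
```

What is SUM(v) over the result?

135

Base: v=31.
Iteration 1: 31 > 2 holds -> v = 31 - 4 = 27.
Iteration 2: 27 > 2 holds -> v = 27 - 4 = 23.
Iteration 3: 23 > 2 holds -> v = 23 - 4 = 19.
Iteration 4: 19 > 2 holds -> v = 19 - 4 = 15.
Iteration 5: 15 > 2 holds -> v = 15 - 4 = 11.
Iteration 6: 11 > 2 holds -> v = 11 - 4 = 7.
Iteration 7: 7 > 2 holds -> v = 7 - 4 = 3.
Iteration 8: 3 > 2 holds -> v = 3 - 4 = -1.
Iteration 9: -1 > 2 fails; recursion stops.
SUM(v) = 31 + 27 + 23 + 19 + 15 + 11 + 7 + 3 + -1 = 135.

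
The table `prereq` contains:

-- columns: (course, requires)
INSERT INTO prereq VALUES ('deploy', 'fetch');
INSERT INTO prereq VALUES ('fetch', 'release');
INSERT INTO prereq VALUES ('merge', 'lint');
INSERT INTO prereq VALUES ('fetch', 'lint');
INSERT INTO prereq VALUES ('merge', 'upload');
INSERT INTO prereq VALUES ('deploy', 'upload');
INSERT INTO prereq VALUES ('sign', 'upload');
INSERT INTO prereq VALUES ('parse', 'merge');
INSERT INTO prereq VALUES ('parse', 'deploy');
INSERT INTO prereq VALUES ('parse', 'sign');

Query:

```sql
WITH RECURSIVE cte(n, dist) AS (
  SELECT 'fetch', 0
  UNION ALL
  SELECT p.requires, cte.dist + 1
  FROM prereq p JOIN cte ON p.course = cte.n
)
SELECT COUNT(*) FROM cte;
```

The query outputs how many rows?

Base: (fetch, dist=0).
Iteration 1: edges from {fetch} -> (lint, dist=1), (release, dist=1).
Iteration 2: no outgoing edges from {lint,release}; recursion stops.
Total rows emitted: 3.

3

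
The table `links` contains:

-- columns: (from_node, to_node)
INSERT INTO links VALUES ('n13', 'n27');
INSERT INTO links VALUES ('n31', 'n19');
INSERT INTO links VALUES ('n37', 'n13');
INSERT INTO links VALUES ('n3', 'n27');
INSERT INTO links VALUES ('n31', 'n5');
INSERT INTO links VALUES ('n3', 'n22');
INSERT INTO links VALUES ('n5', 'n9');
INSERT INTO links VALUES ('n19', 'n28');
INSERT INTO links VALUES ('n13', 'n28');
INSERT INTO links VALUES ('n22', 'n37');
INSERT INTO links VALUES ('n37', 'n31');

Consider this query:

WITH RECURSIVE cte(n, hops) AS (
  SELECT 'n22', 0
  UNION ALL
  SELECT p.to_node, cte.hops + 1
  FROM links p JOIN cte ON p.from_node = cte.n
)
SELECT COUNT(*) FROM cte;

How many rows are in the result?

Base: (n22, hops=0).
Iteration 1: edges from {n22} -> (n37, hops=1).
Iteration 2: edges from {n37} -> (n13, hops=2), (n31, hops=2).
Iteration 3: edges from {n13,n31} -> (n19, hops=3), (n27, hops=3), (n28, hops=3), (n5, hops=3).
Iteration 4: edges from {n19,n27,n28,n5} -> (n28, hops=4), (n9, hops=4).
Iteration 5: no outgoing edges from {n28,n9}; recursion stops.
Total rows emitted: 10.

10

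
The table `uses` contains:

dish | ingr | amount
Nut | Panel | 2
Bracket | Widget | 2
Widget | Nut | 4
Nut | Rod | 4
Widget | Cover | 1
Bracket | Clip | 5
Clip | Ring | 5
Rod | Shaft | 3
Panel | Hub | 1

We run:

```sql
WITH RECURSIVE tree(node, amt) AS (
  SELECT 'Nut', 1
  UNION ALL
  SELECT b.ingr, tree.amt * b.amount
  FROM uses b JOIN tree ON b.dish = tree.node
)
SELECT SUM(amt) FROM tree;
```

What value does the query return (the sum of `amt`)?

Base: (Nut, amt=1).
Iteration 1: components of {Nut} -> Panel = 1*2 = 2, Rod = 1*4 = 4.
Iteration 2: components of {Panel,Rod} -> Hub = 2*1 = 2, Shaft = 4*3 = 12.
Iteration 3: no further components; recursion stops.
SUM(amt) = 1 + 2 + 4 + 2 + 12 = 21.

21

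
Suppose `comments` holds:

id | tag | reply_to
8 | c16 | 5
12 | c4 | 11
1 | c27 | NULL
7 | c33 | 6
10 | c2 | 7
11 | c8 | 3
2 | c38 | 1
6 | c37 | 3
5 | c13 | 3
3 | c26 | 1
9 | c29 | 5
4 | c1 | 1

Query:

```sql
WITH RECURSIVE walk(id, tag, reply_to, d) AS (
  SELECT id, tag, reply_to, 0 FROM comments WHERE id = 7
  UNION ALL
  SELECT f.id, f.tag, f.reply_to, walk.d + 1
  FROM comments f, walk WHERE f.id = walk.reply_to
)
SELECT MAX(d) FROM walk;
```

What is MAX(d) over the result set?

3

Base: id=7 (c33), reply_to=6, d 0.
Iteration 1: join on id=6 -> c37 (id 6, reply_to=3, d 1).
Iteration 2: join on id=3 -> c26 (id 3, reply_to=1, d 2).
Iteration 3: join on id=1 -> c27 (id 1, reply_to=NULL, d 3).
Iteration 4: reply_to is NULL; no match; recursion stops.
d values: 0, 1, 2, 3; the maximum is 3.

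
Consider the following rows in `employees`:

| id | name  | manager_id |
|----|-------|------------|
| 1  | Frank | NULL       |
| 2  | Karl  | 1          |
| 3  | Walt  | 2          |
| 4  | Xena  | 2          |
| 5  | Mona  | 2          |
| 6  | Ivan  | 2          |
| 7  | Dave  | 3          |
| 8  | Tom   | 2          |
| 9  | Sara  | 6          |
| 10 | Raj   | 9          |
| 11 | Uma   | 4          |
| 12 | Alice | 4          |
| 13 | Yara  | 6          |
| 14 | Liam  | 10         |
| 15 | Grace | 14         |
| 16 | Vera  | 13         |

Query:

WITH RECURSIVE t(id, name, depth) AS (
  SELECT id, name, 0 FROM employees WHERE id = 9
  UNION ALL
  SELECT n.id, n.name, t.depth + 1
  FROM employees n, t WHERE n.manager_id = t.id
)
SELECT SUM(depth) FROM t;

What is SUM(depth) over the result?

6

Base: id=9 (Sara) at depth 0.
Iteration 1: rows with manager_id in {9} -> Raj (id 10, depth 1).
Iteration 2: rows with manager_id in {10} -> Liam (id 14, depth 2).
Iteration 3: rows with manager_id in {14} -> Grace (id 15, depth 3).
Iteration 4: no rows with manager_id in {15}; recursion stops.
SUM(depth) = 0 + 1 + 2 + 3 = 6.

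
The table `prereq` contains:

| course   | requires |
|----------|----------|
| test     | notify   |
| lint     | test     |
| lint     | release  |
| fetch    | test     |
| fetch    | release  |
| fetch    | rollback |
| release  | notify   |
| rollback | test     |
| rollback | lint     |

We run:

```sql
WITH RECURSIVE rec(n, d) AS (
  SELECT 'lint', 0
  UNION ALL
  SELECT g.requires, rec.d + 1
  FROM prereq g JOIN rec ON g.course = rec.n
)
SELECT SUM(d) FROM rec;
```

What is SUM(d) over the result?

Base: (lint, d=0).
Iteration 1: edges from {lint} -> (release, d=1), (test, d=1).
Iteration 2: edges from {release,test} -> (notify, d=2) x2. [UNION ALL keeps all 2 new rows, including repeats]
Iteration 3: no outgoing edges from {notify}; recursion stops.
SUM(d) = 0 + 1 + 1 + 2 + 2 = 6.

6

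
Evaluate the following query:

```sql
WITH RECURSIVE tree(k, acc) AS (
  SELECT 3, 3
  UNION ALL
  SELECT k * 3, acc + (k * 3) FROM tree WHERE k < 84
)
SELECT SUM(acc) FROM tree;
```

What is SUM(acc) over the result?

Base: k=3, acc=3.
Iteration 1: 3 < 84 holds -> k = 3 * 3 = 9, acc = 3 + 9 = 12.
Iteration 2: 9 < 84 holds -> k = 9 * 3 = 27, acc = 12 + 27 = 39.
Iteration 3: 27 < 84 holds -> k = 27 * 3 = 81, acc = 39 + 81 = 120.
Iteration 4: 81 < 84 holds -> k = 81 * 3 = 243, acc = 120 + 243 = 363.
Iteration 5: 243 < 84 fails; recursion stops.
SUM(acc) = 3 + 12 + 39 + 120 + 363 = 537.

537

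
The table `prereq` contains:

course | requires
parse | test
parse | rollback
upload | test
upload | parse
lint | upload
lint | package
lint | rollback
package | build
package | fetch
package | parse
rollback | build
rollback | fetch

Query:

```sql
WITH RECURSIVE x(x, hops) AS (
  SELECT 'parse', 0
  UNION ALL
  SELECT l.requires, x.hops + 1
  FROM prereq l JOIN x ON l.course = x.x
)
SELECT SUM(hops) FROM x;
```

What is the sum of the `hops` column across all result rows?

6

Base: (parse, hops=0).
Iteration 1: edges from {parse} -> (rollback, hops=1), (test, hops=1).
Iteration 2: edges from {rollback,test} -> (build, hops=2), (fetch, hops=2).
Iteration 3: no outgoing edges from {build,fetch}; recursion stops.
SUM(hops) = 0 + 1 + 1 + 2 + 2 = 6.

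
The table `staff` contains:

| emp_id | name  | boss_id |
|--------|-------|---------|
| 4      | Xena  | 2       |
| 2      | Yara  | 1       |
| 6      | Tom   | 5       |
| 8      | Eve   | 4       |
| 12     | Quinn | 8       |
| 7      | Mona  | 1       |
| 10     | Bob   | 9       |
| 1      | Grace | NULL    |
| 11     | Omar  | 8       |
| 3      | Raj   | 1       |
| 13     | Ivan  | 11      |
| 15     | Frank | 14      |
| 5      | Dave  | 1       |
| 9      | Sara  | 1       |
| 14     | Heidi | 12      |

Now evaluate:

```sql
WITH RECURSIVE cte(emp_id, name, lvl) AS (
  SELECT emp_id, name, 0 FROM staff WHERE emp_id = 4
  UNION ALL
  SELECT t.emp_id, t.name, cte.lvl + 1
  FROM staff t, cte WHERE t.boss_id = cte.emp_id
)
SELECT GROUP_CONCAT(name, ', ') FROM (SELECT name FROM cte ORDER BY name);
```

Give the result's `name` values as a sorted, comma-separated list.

Eve, Frank, Heidi, Ivan, Omar, Quinn, Xena

Base: emp_id=4 (Xena) at lvl 0.
Iteration 1: rows with boss_id in {4} -> Eve (id 8, lvl 1).
Iteration 2: rows with boss_id in {8} -> Omar (id 11, lvl 2), Quinn (id 12, lvl 2).
Iteration 3: rows with boss_id in {11,12} -> Ivan (id 13, lvl 3), Heidi (id 14, lvl 3).
Iteration 4: rows with boss_id in {13,14} -> Frank (id 15, lvl 4).
Iteration 5: no rows with boss_id in {15}; recursion stops.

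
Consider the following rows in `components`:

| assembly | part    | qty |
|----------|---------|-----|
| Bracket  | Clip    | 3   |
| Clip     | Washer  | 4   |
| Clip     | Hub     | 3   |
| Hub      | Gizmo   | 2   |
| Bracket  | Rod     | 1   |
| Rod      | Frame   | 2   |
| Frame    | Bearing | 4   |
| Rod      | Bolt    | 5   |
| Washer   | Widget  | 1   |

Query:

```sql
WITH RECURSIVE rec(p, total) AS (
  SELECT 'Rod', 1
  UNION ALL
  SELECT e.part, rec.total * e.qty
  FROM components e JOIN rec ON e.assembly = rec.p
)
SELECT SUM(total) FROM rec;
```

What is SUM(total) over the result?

16

Base: (Rod, total=1).
Iteration 1: components of {Rod} -> Bolt = 1*5 = 5, Frame = 1*2 = 2.
Iteration 2: components of {Bolt,Frame} -> Bearing = 2*4 = 8.
Iteration 3: no further components; recursion stops.
SUM(total) = 1 + 2 + 5 + 8 = 16.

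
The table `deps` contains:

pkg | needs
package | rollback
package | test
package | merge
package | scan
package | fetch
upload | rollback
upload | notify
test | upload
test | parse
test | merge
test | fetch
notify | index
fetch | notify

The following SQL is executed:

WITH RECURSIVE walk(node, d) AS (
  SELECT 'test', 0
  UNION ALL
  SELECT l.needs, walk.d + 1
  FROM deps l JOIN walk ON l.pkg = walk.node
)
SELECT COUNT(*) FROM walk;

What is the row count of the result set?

Base: (test, d=0).
Iteration 1: edges from {test} -> (fetch, d=1), (merge, d=1), (parse, d=1), (upload, d=1).
Iteration 2: edges from {fetch,merge,parse,upload} -> (notify, d=2) x2, (rollback, d=2). [UNION ALL keeps all 3 new rows, including repeats]
Iteration 3: edges from {notify,rollback} -> (index, d=3) x2. [UNION ALL keeps all 2 new rows, including repeats]
Iteration 4: no outgoing edges from {index}; recursion stops.
Total rows emitted: 10.

10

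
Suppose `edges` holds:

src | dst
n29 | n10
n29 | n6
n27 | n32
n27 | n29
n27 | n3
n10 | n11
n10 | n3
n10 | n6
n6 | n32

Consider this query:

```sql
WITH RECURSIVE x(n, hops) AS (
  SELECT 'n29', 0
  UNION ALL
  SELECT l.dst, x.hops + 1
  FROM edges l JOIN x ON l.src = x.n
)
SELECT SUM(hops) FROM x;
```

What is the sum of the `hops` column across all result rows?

13

Base: (n29, hops=0).
Iteration 1: edges from {n29} -> (n10, hops=1), (n6, hops=1).
Iteration 2: edges from {n10,n6} -> (n11, hops=2), (n3, hops=2), (n32, hops=2), (n6, hops=2).
Iteration 3: edges from {n11,n3,n32,n6} -> (n32, hops=3).
Iteration 4: no outgoing edges from {n32}; recursion stops.
SUM(hops) = 0 + 1 + 1 + 2 + 2 + 2 + 2 + 3 = 13.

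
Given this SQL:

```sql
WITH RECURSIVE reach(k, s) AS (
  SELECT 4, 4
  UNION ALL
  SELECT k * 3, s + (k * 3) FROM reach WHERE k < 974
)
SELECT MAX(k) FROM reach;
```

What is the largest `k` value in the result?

2916

Base: k=4, s=4.
Iteration 1: 4 < 974 holds -> k = 4 * 3 = 12, s = 4 + 12 = 16.
Iteration 2: 12 < 974 holds -> k = 12 * 3 = 36, s = 16 + 36 = 52.
Iteration 3: 36 < 974 holds -> k = 36 * 3 = 108, s = 52 + 108 = 160.
Iteration 4: 108 < 974 holds -> k = 108 * 3 = 324, s = 160 + 324 = 484.
Iteration 5: 324 < 974 holds -> k = 324 * 3 = 972, s = 484 + 972 = 1456.
Iteration 6: 972 < 974 holds -> k = 972 * 3 = 2916, s = 1456 + 2916 = 4372.
Iteration 7: 2916 < 974 fails; recursion stops.
k values: 4, 12, 36, 108, 324, 972, 2916; the maximum is 2916.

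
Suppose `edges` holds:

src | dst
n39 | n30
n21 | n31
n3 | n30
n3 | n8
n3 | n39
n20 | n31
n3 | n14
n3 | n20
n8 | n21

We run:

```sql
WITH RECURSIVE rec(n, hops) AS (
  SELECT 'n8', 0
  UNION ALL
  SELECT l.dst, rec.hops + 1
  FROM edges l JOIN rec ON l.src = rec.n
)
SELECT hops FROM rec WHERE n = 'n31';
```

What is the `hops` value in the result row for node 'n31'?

Base: (n8, hops=0).
Iteration 1: edges from {n8} -> (n21, hops=1).
Iteration 2: edges from {n21} -> (n31, hops=2).
Iteration 3: no outgoing edges from {n31}; recursion stops.

2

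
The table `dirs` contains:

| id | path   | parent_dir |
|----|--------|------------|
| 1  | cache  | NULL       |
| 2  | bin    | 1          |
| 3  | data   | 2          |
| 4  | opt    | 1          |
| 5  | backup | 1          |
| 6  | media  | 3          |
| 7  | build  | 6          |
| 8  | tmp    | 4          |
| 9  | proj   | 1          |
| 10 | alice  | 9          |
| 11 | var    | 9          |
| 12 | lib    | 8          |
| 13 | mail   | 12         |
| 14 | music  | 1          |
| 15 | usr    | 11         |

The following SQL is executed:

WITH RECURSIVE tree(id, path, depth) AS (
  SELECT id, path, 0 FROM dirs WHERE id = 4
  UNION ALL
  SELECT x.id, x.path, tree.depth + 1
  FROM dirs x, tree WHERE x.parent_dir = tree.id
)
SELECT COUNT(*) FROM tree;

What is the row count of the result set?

Base: id=4 (opt) at depth 0.
Iteration 1: rows with parent_dir in {4} -> tmp (id 8, depth 1).
Iteration 2: rows with parent_dir in {8} -> lib (id 12, depth 2).
Iteration 3: rows with parent_dir in {12} -> mail (id 13, depth 3).
Iteration 4: no rows with parent_dir in {13}; recursion stops.
Total rows emitted: 4.

4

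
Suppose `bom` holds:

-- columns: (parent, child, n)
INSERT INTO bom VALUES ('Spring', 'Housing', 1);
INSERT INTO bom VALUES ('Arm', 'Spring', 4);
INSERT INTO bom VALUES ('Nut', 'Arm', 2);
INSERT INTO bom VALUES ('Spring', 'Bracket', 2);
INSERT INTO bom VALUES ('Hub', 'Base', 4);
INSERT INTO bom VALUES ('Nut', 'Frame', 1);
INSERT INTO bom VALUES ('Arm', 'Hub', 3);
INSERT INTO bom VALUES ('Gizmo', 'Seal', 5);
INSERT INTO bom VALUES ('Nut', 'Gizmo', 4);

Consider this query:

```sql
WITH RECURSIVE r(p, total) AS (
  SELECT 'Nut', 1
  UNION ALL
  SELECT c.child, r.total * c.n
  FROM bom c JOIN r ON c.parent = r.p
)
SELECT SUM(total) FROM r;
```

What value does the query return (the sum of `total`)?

Base: (Nut, total=1).
Iteration 1: components of {Nut} -> Arm = 1*2 = 2, Frame = 1*1 = 1, Gizmo = 1*4 = 4.
Iteration 2: components of {Arm,Frame,Gizmo} -> Hub = 2*3 = 6, Seal = 4*5 = 20, Spring = 2*4 = 8.
Iteration 3: components of {Hub,Seal,Spring} -> Base = 6*4 = 24, Bracket = 8*2 = 16, Housing = 8*1 = 8.
Iteration 4: no further components; recursion stops.
SUM(total) = 1 + 4 + 2 + 1 + 20 + 8 + 6 + 16 + 8 + 24 = 90.

90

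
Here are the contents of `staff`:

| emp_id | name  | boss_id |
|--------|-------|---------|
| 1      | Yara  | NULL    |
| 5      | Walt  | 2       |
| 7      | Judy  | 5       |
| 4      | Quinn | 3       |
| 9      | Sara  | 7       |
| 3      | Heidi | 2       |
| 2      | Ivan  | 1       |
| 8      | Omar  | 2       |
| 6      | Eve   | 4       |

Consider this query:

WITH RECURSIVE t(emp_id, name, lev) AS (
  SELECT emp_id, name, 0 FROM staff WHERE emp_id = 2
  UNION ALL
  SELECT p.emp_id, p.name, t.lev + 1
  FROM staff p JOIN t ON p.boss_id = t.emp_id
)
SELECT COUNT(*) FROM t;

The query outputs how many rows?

Base: emp_id=2 (Ivan) at lev 0.
Iteration 1: rows with boss_id in {2} -> Heidi (id 3, lev 1), Walt (id 5, lev 1), Omar (id 8, lev 1).
Iteration 2: rows with boss_id in {3,5,8} -> Quinn (id 4, lev 2), Judy (id 7, lev 2).
Iteration 3: rows with boss_id in {4,7} -> Eve (id 6, lev 3), Sara (id 9, lev 3).
Iteration 4: no rows with boss_id in {6,9}; recursion stops.
Total rows emitted: 8.

8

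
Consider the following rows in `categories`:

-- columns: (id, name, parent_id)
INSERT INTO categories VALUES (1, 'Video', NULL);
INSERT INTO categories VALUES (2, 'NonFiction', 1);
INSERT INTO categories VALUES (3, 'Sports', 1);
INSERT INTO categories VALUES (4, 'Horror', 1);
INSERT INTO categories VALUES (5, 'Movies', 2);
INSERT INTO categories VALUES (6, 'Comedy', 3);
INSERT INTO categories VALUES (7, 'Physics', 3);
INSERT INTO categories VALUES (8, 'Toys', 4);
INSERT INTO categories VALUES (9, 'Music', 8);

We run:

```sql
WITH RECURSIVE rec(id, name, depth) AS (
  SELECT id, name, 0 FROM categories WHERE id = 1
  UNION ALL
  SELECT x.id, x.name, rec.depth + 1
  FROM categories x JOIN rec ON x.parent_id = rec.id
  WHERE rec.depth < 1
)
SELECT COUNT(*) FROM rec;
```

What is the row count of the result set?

Base: id=1 (Video) at depth 0.
Iteration 1: rows with parent_id in {1} -> NonFiction (id 2, depth 1), Sports (id 3, depth 1), Horror (id 4, depth 1).
Iteration 2: depth < 1 fails for all current rows; recursion stops.
Total rows emitted: 4.

4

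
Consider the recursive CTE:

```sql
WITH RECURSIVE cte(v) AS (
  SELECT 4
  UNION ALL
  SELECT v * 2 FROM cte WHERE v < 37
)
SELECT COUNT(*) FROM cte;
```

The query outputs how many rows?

5

Base: v=4.
Iteration 1: 4 < 37 holds -> v = 4 * 2 = 8.
Iteration 2: 8 < 37 holds -> v = 8 * 2 = 16.
Iteration 3: 16 < 37 holds -> v = 16 * 2 = 32.
Iteration 4: 32 < 37 holds -> v = 32 * 2 = 64.
Iteration 5: 64 < 37 fails; recursion stops.
Total rows emitted: 5.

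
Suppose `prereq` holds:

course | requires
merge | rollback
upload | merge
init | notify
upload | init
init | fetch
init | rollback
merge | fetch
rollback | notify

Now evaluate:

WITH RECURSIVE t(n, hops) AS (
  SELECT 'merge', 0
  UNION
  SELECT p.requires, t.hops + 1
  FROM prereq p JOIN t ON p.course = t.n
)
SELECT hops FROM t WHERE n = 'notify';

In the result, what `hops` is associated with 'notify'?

Base: (merge, hops=0).
Iteration 1: edges from {merge} -> (fetch, hops=1), (rollback, hops=1).
Iteration 2: edges from {fetch,rollback} -> (notify, hops=2).
Iteration 3: no outgoing edges from {notify}; recursion stops.

2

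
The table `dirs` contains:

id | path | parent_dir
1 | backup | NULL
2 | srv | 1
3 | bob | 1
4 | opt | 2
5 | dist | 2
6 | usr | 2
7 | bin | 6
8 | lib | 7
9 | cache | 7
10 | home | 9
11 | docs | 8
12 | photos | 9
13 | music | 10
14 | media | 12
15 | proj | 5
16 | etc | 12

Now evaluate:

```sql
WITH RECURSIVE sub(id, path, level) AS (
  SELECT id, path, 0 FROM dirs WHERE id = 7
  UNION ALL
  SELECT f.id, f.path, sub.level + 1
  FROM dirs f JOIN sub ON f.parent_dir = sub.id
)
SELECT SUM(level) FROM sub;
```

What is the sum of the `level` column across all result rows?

Base: id=7 (bin) at level 0.
Iteration 1: rows with parent_dir in {7} -> lib (id 8, level 1), cache (id 9, level 1).
Iteration 2: rows with parent_dir in {8,9} -> home (id 10, level 2), docs (id 11, level 2), photos (id 12, level 2).
Iteration 3: rows with parent_dir in {10,11,12} -> music (id 13, level 3), media (id 14, level 3), etc (id 16, level 3).
Iteration 4: no rows with parent_dir in {13,14,16}; recursion stops.
SUM(level) = 0 + 1 + 1 + 2 + 2 + 2 + 3 + 3 + 3 = 17.

17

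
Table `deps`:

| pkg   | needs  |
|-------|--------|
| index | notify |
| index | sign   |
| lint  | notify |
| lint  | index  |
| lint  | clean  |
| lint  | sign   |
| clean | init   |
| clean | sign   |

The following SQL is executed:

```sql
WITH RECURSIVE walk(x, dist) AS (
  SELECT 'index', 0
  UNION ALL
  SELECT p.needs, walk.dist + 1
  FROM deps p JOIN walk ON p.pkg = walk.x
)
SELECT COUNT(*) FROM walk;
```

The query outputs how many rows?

Base: (index, dist=0).
Iteration 1: edges from {index} -> (notify, dist=1), (sign, dist=1).
Iteration 2: no outgoing edges from {notify,sign}; recursion stops.
Total rows emitted: 3.

3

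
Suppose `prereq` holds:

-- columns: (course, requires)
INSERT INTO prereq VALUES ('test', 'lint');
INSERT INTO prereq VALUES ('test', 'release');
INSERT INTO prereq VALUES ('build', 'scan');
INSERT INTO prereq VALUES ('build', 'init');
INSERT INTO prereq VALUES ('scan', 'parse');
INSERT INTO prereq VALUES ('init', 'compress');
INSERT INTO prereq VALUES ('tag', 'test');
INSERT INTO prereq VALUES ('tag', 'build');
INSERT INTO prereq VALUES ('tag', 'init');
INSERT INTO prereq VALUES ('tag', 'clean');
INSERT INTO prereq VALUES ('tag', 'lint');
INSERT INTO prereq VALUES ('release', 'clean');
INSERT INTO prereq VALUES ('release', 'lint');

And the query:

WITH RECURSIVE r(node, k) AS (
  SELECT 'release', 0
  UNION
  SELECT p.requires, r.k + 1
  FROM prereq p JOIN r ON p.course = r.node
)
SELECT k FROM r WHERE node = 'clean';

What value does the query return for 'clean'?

Base: (release, k=0).
Iteration 1: edges from {release} -> (clean, k=1), (lint, k=1).
Iteration 2: no outgoing edges from {clean,lint}; recursion stops.

1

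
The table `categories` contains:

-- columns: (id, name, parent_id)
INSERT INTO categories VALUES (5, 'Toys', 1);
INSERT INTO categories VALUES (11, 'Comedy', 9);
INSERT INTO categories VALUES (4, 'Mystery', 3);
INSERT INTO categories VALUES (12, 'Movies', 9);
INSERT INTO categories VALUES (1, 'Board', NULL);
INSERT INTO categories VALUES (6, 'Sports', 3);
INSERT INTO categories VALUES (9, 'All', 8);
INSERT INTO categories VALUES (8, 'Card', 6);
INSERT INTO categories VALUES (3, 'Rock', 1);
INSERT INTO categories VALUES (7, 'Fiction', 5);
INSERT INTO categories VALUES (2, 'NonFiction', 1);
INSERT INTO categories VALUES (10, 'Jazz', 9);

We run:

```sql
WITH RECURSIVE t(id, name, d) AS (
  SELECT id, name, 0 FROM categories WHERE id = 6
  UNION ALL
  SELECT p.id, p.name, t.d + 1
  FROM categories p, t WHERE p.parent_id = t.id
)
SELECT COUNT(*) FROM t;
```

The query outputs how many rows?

Base: id=6 (Sports) at d 0.
Iteration 1: rows with parent_id in {6} -> Card (id 8, d 1).
Iteration 2: rows with parent_id in {8} -> All (id 9, d 2).
Iteration 3: rows with parent_id in {9} -> Jazz (id 10, d 3), Comedy (id 11, d 3), Movies (id 12, d 3).
Iteration 4: no rows with parent_id in {10,11,12}; recursion stops.
Total rows emitted: 6.

6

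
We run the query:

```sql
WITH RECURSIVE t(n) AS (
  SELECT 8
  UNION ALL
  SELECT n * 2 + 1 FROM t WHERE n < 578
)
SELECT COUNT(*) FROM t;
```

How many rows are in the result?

8

Base: n=8.
Iteration 1: 8 < 578 holds -> n = 8 * 2 + 1 = 17.
Iteration 2: 17 < 578 holds -> n = 17 * 2 + 1 = 35.
Iteration 3: 35 < 578 holds -> n = 35 * 2 + 1 = 71.
Iteration 4: 71 < 578 holds -> n = 71 * 2 + 1 = 143.
Iteration 5: 143 < 578 holds -> n = 143 * 2 + 1 = 287.
Iteration 6: 287 < 578 holds -> n = 287 * 2 + 1 = 575.
Iteration 7: 575 < 578 holds -> n = 575 * 2 + 1 = 1151.
Iteration 8: 1151 < 578 fails; recursion stops.
Total rows emitted: 8.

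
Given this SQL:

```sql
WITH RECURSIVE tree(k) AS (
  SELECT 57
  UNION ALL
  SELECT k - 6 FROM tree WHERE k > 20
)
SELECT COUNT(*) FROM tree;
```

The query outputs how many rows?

Base: k=57.
Iteration 1: 57 > 20 holds -> k = 57 - 6 = 51.
Iteration 2: 51 > 20 holds -> k = 51 - 6 = 45.
Iteration 3: 45 > 20 holds -> k = 45 - 6 = 39.
Iteration 4: 39 > 20 holds -> k = 39 - 6 = 33.
Iteration 5: 33 > 20 holds -> k = 33 - 6 = 27.
Iteration 6: 27 > 20 holds -> k = 27 - 6 = 21.
Iteration 7: 21 > 20 holds -> k = 21 - 6 = 15.
Iteration 8: 15 > 20 fails; recursion stops.
Total rows emitted: 8.

8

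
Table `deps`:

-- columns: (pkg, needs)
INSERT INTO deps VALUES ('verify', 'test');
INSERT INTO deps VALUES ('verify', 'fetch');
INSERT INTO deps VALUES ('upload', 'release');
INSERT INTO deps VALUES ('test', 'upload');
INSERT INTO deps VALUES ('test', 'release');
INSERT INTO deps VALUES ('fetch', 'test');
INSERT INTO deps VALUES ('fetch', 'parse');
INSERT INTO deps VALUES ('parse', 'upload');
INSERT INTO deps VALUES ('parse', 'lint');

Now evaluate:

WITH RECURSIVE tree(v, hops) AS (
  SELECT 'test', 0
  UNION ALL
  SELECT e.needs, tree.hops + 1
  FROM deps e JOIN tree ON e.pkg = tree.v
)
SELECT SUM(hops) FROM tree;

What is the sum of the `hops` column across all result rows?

Base: (test, hops=0).
Iteration 1: edges from {test} -> (release, hops=1), (upload, hops=1).
Iteration 2: edges from {release,upload} -> (release, hops=2).
Iteration 3: no outgoing edges from {release}; recursion stops.
SUM(hops) = 0 + 1 + 1 + 2 = 4.

4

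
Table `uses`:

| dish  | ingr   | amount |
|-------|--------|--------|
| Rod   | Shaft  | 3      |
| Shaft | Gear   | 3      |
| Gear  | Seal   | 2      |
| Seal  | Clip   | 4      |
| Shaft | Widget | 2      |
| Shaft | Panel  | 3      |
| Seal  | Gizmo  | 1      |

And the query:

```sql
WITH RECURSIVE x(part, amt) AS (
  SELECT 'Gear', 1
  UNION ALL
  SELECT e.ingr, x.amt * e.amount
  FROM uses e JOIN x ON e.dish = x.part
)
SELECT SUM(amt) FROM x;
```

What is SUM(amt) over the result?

13

Base: (Gear, amt=1).
Iteration 1: components of {Gear} -> Seal = 1*2 = 2.
Iteration 2: components of {Seal} -> Clip = 2*4 = 8, Gizmo = 2*1 = 2.
Iteration 3: no further components; recursion stops.
SUM(amt) = 1 + 2 + 8 + 2 = 13.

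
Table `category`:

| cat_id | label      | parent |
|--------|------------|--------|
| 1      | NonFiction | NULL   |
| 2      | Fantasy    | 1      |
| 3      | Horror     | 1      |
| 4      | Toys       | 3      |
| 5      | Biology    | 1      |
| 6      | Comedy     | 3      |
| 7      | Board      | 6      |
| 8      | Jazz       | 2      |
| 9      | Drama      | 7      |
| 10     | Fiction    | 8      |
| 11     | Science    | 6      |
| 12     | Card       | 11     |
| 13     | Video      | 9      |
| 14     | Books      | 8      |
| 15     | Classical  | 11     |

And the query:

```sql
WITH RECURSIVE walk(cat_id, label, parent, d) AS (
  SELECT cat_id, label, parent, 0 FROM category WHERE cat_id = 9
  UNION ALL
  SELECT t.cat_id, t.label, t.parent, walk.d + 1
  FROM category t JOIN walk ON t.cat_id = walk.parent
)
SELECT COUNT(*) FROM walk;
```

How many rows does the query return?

Base: cat_id=9 (Drama), parent=7, d 0.
Iteration 1: join on cat_id=7 -> Board (id 7, parent=6, d 1).
Iteration 2: join on cat_id=6 -> Comedy (id 6, parent=3, d 2).
Iteration 3: join on cat_id=3 -> Horror (id 3, parent=1, d 3).
Iteration 4: join on cat_id=1 -> NonFiction (id 1, parent=NULL, d 4).
Iteration 5: parent is NULL; no match; recursion stops.
Total rows emitted: 5.

5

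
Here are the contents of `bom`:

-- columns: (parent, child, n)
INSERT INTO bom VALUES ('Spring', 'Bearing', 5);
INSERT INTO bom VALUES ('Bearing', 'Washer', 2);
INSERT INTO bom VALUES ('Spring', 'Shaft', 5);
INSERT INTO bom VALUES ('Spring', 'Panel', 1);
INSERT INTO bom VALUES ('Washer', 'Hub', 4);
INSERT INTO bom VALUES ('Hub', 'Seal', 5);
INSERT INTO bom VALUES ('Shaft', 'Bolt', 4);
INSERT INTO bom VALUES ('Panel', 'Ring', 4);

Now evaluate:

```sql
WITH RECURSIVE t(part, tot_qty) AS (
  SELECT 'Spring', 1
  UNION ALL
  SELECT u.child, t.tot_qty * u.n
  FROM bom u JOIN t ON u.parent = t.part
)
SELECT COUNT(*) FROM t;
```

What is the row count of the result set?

9

Base: (Spring, tot_qty=1).
Iteration 1: components of {Spring} -> Bearing = 1*5 = 5, Panel = 1*1 = 1, Shaft = 1*5 = 5.
Iteration 2: components of {Bearing,Panel,Shaft} -> Bolt = 5*4 = 20, Ring = 1*4 = 4, Washer = 5*2 = 10.
Iteration 3: components of {Bolt,Ring,Washer} -> Hub = 10*4 = 40.
Iteration 4: components of {Hub} -> Seal = 40*5 = 200.
Iteration 5: no further components; recursion stops.
Total rows emitted: 9.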